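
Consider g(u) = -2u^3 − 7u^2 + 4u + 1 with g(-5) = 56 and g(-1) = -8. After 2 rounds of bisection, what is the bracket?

m = -3, g(m) = -20 (−); new bracket [-5, -3]
m = -4, g(m) = 1 (+); new bracket [-4, -3]

[-4, -3]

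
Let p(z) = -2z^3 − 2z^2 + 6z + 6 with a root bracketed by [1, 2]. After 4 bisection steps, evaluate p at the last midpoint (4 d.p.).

z = 1.5 gives p = 3.75, positive; keep [1.5, 2]
z = 1.75 gives p = -0.34375, negative; keep [1.5, 1.75]
z = 1.625 gives p = 1.886719, positive; keep [1.625, 1.75]
z = 1.6875 gives p = 0.8188, positive; keep [1.6875, 1.75]

0.8188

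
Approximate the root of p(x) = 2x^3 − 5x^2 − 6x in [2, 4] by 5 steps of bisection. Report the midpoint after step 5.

3.4375

p(3) = -9 < 0, so the root lies in [3, 4]
p(3.5) = 3.5 > 0, so the root lies in [3, 3.5]
p(3.25) = -3.65625 < 0, so the root lies in [3.25, 3.5]
p(3.375) = -0.3164 < 0, so the root lies in [3.375, 3.5]
p(3.4375) = 1.5308 > 0, so the root lies in [3.375, 3.4375]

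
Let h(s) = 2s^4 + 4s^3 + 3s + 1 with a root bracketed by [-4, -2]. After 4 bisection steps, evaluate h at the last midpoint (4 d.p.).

3.9224

h(-3) = 46 > 0, so the root lies in [-3, -2]
h(-2.5) = 9.125 > 0, so the root lies in [-2.5, -2]
h(-2.25) = -0.054688 < 0, so the root lies in [-2.5, -2.25]
h(-2.375) = 3.9224 > 0, so the root lies in [-2.375, -2.25]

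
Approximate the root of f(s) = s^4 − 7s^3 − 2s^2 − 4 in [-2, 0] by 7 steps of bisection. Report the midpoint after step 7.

m = -1, f(m) = 2 (+); new bracket [-1, 0]
m = -0.5, f(m) = -3.5625 (−); new bracket [-1, -0.5]
m = -0.75, f(m) = -1.855469 (−); new bracket [-1, -0.75]
m = -0.875, f(m) = -0.2556 (−); new bracket [-1, -0.875]
m = -0.9375, f(m) = 0.7825 (+); new bracket [-0.9375, -0.875]
m = -0.90625, f(m) = 0.242 (+); new bracket [-0.90625, -0.875]
m = -0.890625, f(m) = -0.0121 (−); new bracket [-0.90625, -0.890625]

-0.890625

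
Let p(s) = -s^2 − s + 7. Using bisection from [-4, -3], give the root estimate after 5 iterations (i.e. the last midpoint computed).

midpoint -3.5: p = -1.75 < 0 → [-3.5, -3]
midpoint -3.25: p = -0.3125 < 0 → [-3.25, -3]
midpoint -3.125: p = 0.359375 > 0 → [-3.25, -3.125]
midpoint -3.1875: p = 0.0273 > 0 → [-3.25, -3.1875]
midpoint -3.21875: p = -0.1416 < 0 → [-3.21875, -3.1875]

-3.21875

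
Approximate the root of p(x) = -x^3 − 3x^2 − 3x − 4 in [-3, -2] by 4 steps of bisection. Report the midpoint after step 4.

-2.4375

m = -2.5, p(m) = 0.375 (+); new bracket [-2.5, -2]
m = -2.25, p(m) = -1.046875 (−); new bracket [-2.5, -2.25]
m = -2.375, p(m) = -0.400391 (−); new bracket [-2.5, -2.375]
m = -2.4375, p(m) = -0.0295 (−); new bracket [-2.5, -2.4375]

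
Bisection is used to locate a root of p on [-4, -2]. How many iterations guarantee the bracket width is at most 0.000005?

19

Width after n steps is 2/2^n. Need 2^n ≥ 2/0.000005 = 400000.
2^18 = 262144 < 400000 ≤ 2^19 = 524288, so n = 19.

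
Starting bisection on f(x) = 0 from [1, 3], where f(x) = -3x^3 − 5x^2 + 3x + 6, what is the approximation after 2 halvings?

f(2) = -32 < 0, so the root lies in [1, 2]
f(1.5) = -10.875 < 0, so the root lies in [1, 1.5]

1.5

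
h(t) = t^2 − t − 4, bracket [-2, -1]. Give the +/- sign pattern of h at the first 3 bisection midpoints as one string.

-++

midpoint -1.5: h = -0.25 < 0 → [-2, -1.5]
midpoint -1.75: h = 0.8125 > 0 → [-1.75, -1.5]
midpoint -1.625: h = 0.265625 > 0 → [-1.625, -1.5]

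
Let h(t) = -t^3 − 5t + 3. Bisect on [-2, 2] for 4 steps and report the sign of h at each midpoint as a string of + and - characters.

+-+-

t = 0 gives h = 3, positive; keep [0, 2]
t = 1 gives h = -3, negative; keep [0, 1]
t = 0.5 gives h = 0.375, positive; keep [0.5, 1]
t = 0.75 gives h = -1.1719, negative; keep [0.5, 0.75]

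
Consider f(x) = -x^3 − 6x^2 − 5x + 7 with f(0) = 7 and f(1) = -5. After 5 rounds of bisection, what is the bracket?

m = 0.5, f(m) = 2.875 (+); new bracket [0.5, 1]
m = 0.75, f(m) = -0.546875 (−); new bracket [0.5, 0.75]
m = 0.625, f(m) = 1.287109 (+); new bracket [0.625, 0.75]
m = 0.6875, f(m) = 0.4016 (+); new bracket [0.6875, 0.75]
m = 0.71875, f(m) = -0.0647 (−); new bracket [0.6875, 0.71875]

[0.6875, 0.71875]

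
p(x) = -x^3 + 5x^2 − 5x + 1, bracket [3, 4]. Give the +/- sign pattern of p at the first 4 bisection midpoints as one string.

+-++

m = 3.5, p(m) = 1.875 (+); new bracket [3.5, 4]
m = 3.75, p(m) = -0.171875 (−); new bracket [3.5, 3.75]
m = 3.625, p(m) = 0.943359 (+); new bracket [3.625, 3.75]
m = 3.6875, p(m) = 0.4094 (+); new bracket [3.6875, 3.75]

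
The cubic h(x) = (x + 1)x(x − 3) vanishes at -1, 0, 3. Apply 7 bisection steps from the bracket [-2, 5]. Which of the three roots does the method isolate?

3

midpoint 1.5: h = -5.625 < 0 → [1.5, 5]
midpoint 3.25: h = 3.453125 > 0 → [1.5, 3.25]
midpoint 2.375: h = -5.009766 < 0 → [2.375, 3.25]
midpoint 2.8125: h = -2.0105 < 0 → [2.8125, 3.25]
midpoint 3.03125: h = 0.3819 > 0 → [2.8125, 3.03125]
midpoint 2.921875: h = -0.8953 < 0 → [2.921875, 3.03125]
midpoint 2.9765625: h = -0.2774 < 0 → [2.9765625, 3.03125]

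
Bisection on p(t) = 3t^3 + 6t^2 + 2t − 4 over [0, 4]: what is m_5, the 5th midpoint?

t = 2 gives p = 48, positive; keep [0, 2]
t = 1 gives p = 7, positive; keep [0, 1]
t = 0.5 gives p = -1.125, negative; keep [0.5, 1]
t = 0.75 gives p = 2.1406, positive; keep [0.5, 0.75]
t = 0.625 gives p = 0.3262, positive; keep [0.5, 0.625]

0.625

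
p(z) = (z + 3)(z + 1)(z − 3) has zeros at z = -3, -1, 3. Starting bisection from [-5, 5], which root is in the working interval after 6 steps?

3

z = 0 gives p = -9, negative; keep [0, 5]
z = 2.5 gives p = -9.625, negative; keep [2.5, 5]
z = 3.75 gives p = 24.046875, positive; keep [2.5, 3.75]
z = 3.125 gives p = 3.1582, positive; keep [2.5, 3.125]
z = 2.8125 gives p = -4.155, negative; keep [2.8125, 3.125]
z = 2.96875 gives p = -0.7403, negative; keep [2.96875, 3.125]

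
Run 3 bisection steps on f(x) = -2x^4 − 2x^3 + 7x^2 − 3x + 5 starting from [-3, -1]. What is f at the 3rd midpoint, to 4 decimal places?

-6.6016

x = -2 gives f = 23, positive; keep [-3, -2]
x = -2.5 gives f = 9.375, positive; keep [-3, -2.5]
x = -2.75 gives f = -6.601562, negative; keep [-2.75, -2.5]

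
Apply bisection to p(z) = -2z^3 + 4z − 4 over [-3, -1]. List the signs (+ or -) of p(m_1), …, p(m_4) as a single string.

+--+

midpoint -2: p = 4 > 0 → [-2, -1]
midpoint -1.5: p = -3.25 < 0 → [-2, -1.5]
midpoint -1.75: p = -0.28125 < 0 → [-2, -1.75]
midpoint -1.875: p = 1.6836 > 0 → [-1.875, -1.75]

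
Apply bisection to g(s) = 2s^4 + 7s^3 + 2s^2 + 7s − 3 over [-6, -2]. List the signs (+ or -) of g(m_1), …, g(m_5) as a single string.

+--++

s = -4 gives g = 65, positive; keep [-4, -2]
s = -3 gives g = -33, negative; keep [-4, -3]
s = -3.5 gives g = -3, negative; keep [-4, -3.5]
s = -3.75 gives g = 25.2422, positive; keep [-3.75, -3.5]
s = -3.625 gives g = 9.8149, positive; keep [-3.625, -3.5]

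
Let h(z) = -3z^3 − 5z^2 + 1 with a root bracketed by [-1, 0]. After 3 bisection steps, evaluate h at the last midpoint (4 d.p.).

m = -0.5, h(m) = 0.125 (+); new bracket [-1, -0.5]
m = -0.75, h(m) = -0.546875 (−); new bracket [-0.75, -0.5]
m = -0.625, h(m) = -0.220703 (−); new bracket [-0.625, -0.5]

-0.2207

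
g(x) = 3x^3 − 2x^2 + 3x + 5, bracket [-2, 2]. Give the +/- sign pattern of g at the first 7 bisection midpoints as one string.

+-++--+

midpoint 0: g = 5 > 0 → [-2, 0]
midpoint -1: g = -3 < 0 → [-1, 0]
midpoint -0.5: g = 2.625 > 0 → [-1, -0.5]
midpoint -0.75: g = 0.3594 > 0 → [-1, -0.75]
midpoint -0.875: g = -1.166 < 0 → [-0.875, -0.75]
midpoint -0.8125: g = -0.3669 < 0 → [-0.8125, -0.75]
midpoint -0.78125: g = 0.005 > 0 → [-0.8125, -0.78125]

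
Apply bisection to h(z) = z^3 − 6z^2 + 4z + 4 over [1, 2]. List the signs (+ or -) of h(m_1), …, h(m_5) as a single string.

midpoint 1.5: h = -0.125 < 0 → [1, 1.5]
midpoint 1.25: h = 1.578125 > 0 → [1.25, 1.5]
midpoint 1.375: h = 0.755859 > 0 → [1.375, 1.5]
midpoint 1.4375: h = 0.322 > 0 → [1.4375, 1.5]
midpoint 1.46875: h = 0.1001 > 0 → [1.46875, 1.5]

-++++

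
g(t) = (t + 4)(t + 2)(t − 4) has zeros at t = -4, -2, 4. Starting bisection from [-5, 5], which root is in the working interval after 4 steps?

midpoint 0: g = -32 < 0 → [0, 5]
midpoint 2.5: g = -43.875 < 0 → [2.5, 5]
midpoint 3.75: g = -11.140625 < 0 → [3.75, 5]
midpoint 4.375: g = 20.0215 > 0 → [3.75, 4.375]

4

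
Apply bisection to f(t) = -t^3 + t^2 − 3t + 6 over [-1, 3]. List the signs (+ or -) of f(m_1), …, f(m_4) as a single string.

+-+-

t = 1 gives f = 3, positive; keep [1, 3]
t = 2 gives f = -4, negative; keep [1, 2]
t = 1.5 gives f = 0.375, positive; keep [1.5, 2]
t = 1.75 gives f = -1.5469, negative; keep [1.5, 1.75]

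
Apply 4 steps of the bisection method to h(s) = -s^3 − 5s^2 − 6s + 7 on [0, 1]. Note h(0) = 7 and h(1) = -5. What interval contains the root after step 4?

[0.6875, 0.75]

h(0.5) = 2.625 > 0, so the root lies in [0.5, 1]
h(0.75) = -0.734375 < 0, so the root lies in [0.5, 0.75]
h(0.625) = 1.052734 > 0, so the root lies in [0.625, 0.75]
h(0.6875) = 0.1868 > 0, so the root lies in [0.6875, 0.75]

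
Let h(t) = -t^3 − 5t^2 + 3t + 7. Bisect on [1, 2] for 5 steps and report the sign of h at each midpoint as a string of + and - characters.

-+-+-

m = 1.5, h(m) = -3.125 (−); new bracket [1, 1.5]
m = 1.25, h(m) = 0.984375 (+); new bracket [1.25, 1.5]
m = 1.375, h(m) = -0.927734 (−); new bracket [1.25, 1.375]
m = 1.3125, h(m) = 0.0632 (+); new bracket [1.3125, 1.375]
m = 1.34375, h(m) = -0.4234 (−); new bracket [1.3125, 1.34375]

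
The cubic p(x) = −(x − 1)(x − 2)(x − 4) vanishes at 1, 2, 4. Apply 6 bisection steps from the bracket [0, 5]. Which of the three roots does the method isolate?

4

midpoint 2.5: p = 1.125 > 0 → [2.5, 5]
midpoint 3.75: p = 1.203125 > 0 → [3.75, 5]
midpoint 4.375: p = -3.005859 < 0 → [3.75, 4.375]
midpoint 4.0625: p = -0.3948 < 0 → [3.75, 4.0625]
midpoint 3.90625: p = 0.5194 > 0 → [3.90625, 4.0625]
midpoint 3.984375: p = 0.0925 > 0 → [3.984375, 4.0625]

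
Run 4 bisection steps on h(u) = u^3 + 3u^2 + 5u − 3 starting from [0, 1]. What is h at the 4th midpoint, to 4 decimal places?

-0.1545

m = 0.5, h(m) = 0.375 (+); new bracket [0, 0.5]
m = 0.25, h(m) = -1.546875 (−); new bracket [0.25, 0.5]
m = 0.375, h(m) = -0.650391 (−); new bracket [0.375, 0.5]
m = 0.4375, h(m) = -0.1545 (−); new bracket [0.4375, 0.5]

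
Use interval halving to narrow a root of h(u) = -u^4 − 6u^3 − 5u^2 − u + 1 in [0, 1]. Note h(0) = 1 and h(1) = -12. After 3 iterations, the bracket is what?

midpoint 0.5: h = -1.5625 < 0 → [0, 0.5]
midpoint 0.25: h = 0.339844 > 0 → [0.25, 0.5]
midpoint 0.375: h = -0.414307 < 0 → [0.25, 0.375]

[0.25, 0.375]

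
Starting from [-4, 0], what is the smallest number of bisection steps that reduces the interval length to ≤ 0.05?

Width after n steps is 4/2^n. Need 2^n ≥ 4/0.05 = 80.
2^6 = 64 < 80 ≤ 2^7 = 128, so n = 7.

7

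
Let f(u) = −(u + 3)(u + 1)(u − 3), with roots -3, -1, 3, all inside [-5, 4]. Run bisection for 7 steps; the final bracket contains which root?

3

u = -0.5 gives f = 4.375, positive; keep [-0.5, 4]
u = 1.75 gives f = 16.328125, positive; keep [1.75, 4]
u = 2.875 gives f = 2.845703, positive; keep [2.875, 4]
u = 3.4375 gives f = -12.4978, negative; keep [2.875, 3.4375]
u = 3.15625 gives f = -3.998, negative; keep [2.875, 3.15625]
u = 3.015625 gives f = -0.3774, negative; keep [2.875, 3.015625]
u = 2.9453125 gives f = 1.2828, positive; keep [2.9453125, 3.015625]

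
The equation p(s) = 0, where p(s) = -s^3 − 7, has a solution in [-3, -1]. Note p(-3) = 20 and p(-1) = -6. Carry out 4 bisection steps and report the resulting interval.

[-2, -1.875]

s = -2 gives p = 1, positive; keep [-2, -1]
s = -1.5 gives p = -3.625, negative; keep [-2, -1.5]
s = -1.75 gives p = -1.640625, negative; keep [-2, -1.75]
s = -1.875 gives p = -0.4082, negative; keep [-2, -1.875]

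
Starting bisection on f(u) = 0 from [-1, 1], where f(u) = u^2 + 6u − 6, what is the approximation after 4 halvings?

m = 0, f(m) = -6 (−); new bracket [0, 1]
m = 0.5, f(m) = -2.75 (−); new bracket [0.5, 1]
m = 0.75, f(m) = -0.9375 (−); new bracket [0.75, 1]
m = 0.875, f(m) = 0.0156 (+); new bracket [0.75, 0.875]

0.875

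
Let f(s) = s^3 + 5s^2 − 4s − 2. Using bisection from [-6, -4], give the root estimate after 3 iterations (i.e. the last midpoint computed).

midpoint -5: f = 18 > 0 → [-6, -5]
midpoint -5.5: f = 4.875 > 0 → [-6, -5.5]
midpoint -5.75: f = -3.796875 < 0 → [-5.75, -5.5]

-5.75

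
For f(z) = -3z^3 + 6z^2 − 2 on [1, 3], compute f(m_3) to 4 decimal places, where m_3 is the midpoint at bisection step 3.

0.2969

midpoint 2: f = -2 < 0 → [1, 2]
midpoint 1.5: f = 1.375 > 0 → [1.5, 2]
midpoint 1.75: f = 0.296875 > 0 → [1.75, 2]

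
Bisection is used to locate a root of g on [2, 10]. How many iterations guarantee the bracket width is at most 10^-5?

20

Width after n steps is 8/2^n. Need 2^n ≥ 8/10^-5 = 800000.
2^19 = 524288 < 800000 ≤ 2^20 = 1048576, so n = 20.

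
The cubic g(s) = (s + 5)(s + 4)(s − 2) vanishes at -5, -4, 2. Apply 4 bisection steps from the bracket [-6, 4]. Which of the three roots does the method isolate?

g(-1) = -36 < 0, so the root lies in [-1, 4]
g(1.5) = -17.875 < 0, so the root lies in [1.5, 4]
g(2.75) = 39.234375 > 0, so the root lies in [1.5, 2.75]
g(2.125) = 5.4551 > 0, so the root lies in [1.5, 2.125]

2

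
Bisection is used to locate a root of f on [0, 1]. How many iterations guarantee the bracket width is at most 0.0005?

11

Width after n steps is 1/2^n. Need 2^n ≥ 1/0.0005 = 2000.
2^10 = 1024 < 2000 ≤ 2^11 = 2048, so n = 11.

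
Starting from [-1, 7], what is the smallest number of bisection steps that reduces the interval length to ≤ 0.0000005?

Width after n steps is 8/2^n. Need 2^n ≥ 8/0.0000005 = 16000000.
2^23 = 8388608 < 16000000 ≤ 2^24 = 16777216, so n = 24.

24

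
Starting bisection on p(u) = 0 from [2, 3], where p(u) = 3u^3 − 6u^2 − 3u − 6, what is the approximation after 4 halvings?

2.6875

u = 2.5 gives p = -4.125, negative; keep [2.5, 3]
u = 2.75 gives p = 2.765625, positive; keep [2.5, 2.75]
u = 2.625 gives p = -0.955078, negative; keep [2.625, 2.75]
u = 2.6875 gives p = 0.8342, positive; keep [2.625, 2.6875]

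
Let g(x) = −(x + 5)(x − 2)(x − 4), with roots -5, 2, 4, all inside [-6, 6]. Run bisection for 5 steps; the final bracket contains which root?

m = 0, g(m) = -40 (−); new bracket [-6, 0]
m = -3, g(m) = -70 (−); new bracket [-6, -3]
m = -4.5, g(m) = -27.625 (−); new bracket [-6, -4.5]
m = -5.25, g(m) = 16.7656 (+); new bracket [-5.25, -4.5]
m = -4.875, g(m) = -7.627 (−); new bracket [-5.25, -4.875]

-5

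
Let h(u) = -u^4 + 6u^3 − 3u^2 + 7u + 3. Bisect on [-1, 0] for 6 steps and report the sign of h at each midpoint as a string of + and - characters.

midpoint -0.5: h = -2.0625 < 0 → [-0.5, 0]
midpoint -0.25: h = 0.964844 > 0 → [-0.5, -0.25]
midpoint -0.375: h = -0.383057 < 0 → [-0.375, -0.25]
midpoint -0.3125: h = 0.3269 > 0 → [-0.375, -0.3125]
midpoint -0.34375: h = -0.0184 < 0 → [-0.34375, -0.3125]
midpoint -0.328125: h = 0.1566 > 0 → [-0.34375, -0.328125]

-+-+-+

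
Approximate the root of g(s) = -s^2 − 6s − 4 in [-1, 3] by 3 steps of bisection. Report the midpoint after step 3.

m = 1, g(m) = -11 (−); new bracket [-1, 1]
m = 0, g(m) = -4 (−); new bracket [-1, 0]
m = -0.5, g(m) = -1.25 (−); new bracket [-1, -0.5]

-0.5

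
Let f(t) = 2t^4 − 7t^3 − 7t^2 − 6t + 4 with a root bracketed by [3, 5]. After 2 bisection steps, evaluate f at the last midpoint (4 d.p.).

17.5000

t = 4 gives f = -68, negative; keep [4, 5]
t = 4.5 gives f = 17.5, positive; keep [4, 4.5]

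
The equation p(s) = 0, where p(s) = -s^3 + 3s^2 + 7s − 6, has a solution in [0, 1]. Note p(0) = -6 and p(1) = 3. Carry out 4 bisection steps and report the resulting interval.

[0.6875, 0.75]

m = 0.5, p(m) = -1.875 (−); new bracket [0.5, 1]
m = 0.75, p(m) = 0.515625 (+); new bracket [0.5, 0.75]
m = 0.625, p(m) = -0.697266 (−); new bracket [0.625, 0.75]
m = 0.6875, p(m) = -0.0945 (−); new bracket [0.6875, 0.75]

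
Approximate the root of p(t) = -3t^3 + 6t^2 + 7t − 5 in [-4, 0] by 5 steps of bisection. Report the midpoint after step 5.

-1.125

m = -2, p(m) = 29 (+); new bracket [-2, 0]
m = -1, p(m) = -3 (−); new bracket [-2, -1]
m = -1.5, p(m) = 8.125 (+); new bracket [-1.5, -1]
m = -1.25, p(m) = 1.4844 (+); new bracket [-1.25, -1]
m = -1.125, p(m) = -1.0098 (−); new bracket [-1.25, -1.125]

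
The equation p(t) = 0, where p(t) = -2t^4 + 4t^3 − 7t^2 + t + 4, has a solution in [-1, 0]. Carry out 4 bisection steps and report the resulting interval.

[-0.625, -0.5625]

t = -0.5 gives p = 1.125, positive; keep [-1, -0.5]
t = -0.75 gives p = -3.007812, negative; keep [-0.75, -0.5]
t = -0.625 gives p = -0.641113, negative; keep [-0.625, -0.5]
t = -0.5625 gives p = 0.3105, positive; keep [-0.625, -0.5625]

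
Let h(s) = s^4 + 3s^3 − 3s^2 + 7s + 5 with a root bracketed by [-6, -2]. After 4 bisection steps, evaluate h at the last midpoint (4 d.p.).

m = -4, h(m) = -7 (−); new bracket [-6, -4]
m = -5, h(m) = 145 (+); new bracket [-5, -4]
m = -4.5, h(m) = 49.4375 (+); new bracket [-4.5, -4]
m = -4.25, h(m) = 17.0195 (+); new bracket [-4.25, -4]

17.0195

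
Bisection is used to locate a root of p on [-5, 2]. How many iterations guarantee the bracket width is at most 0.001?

13

Width after n steps is 7/2^n. Need 2^n ≥ 7/0.001 = 7000.
2^12 = 4096 < 7000 ≤ 2^13 = 8192, so n = 13.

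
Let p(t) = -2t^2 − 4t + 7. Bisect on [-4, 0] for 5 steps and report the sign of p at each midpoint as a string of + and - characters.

m = -2, p(m) = 7 (+); new bracket [-4, -2]
m = -3, p(m) = 1 (+); new bracket [-4, -3]
m = -3.5, p(m) = -3.5 (−); new bracket [-3.5, -3]
m = -3.25, p(m) = -1.125 (−); new bracket [-3.25, -3]
m = -3.125, p(m) = -0.0312 (−); new bracket [-3.125, -3]

++---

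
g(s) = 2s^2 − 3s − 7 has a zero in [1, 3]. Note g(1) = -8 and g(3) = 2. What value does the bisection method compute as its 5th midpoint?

2.8125

m = 2, g(m) = -5 (−); new bracket [2, 3]
m = 2.5, g(m) = -2 (−); new bracket [2.5, 3]
m = 2.75, g(m) = -0.125 (−); new bracket [2.75, 3]
m = 2.875, g(m) = 0.9062 (+); new bracket [2.75, 2.875]
m = 2.8125, g(m) = 0.3828 (+); new bracket [2.75, 2.8125]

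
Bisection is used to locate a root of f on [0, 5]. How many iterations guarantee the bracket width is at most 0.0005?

Width after n steps is 5/2^n. Need 2^n ≥ 5/0.0005 = 10000.
2^13 = 8192 < 10000 ≤ 2^14 = 16384, so n = 14.

14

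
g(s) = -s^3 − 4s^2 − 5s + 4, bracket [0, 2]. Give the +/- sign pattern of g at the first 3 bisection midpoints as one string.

s = 1 gives g = -6, negative; keep [0, 1]
s = 0.5 gives g = 0.375, positive; keep [0.5, 1]
s = 0.75 gives g = -2.421875, negative; keep [0.5, 0.75]

-+-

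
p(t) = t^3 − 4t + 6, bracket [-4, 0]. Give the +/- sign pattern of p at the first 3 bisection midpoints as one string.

+-+

p(-2) = 6 > 0, so the root lies in [-4, -2]
p(-3) = -9 < 0, so the root lies in [-3, -2]
p(-2.5) = 0.375 > 0, so the root lies in [-3, -2.5]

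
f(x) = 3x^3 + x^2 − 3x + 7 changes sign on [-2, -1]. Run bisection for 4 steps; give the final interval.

x = -1.5 gives f = 3.625, positive; keep [-2, -1.5]
x = -1.75 gives f = -0.765625, negative; keep [-1.75, -1.5]
x = -1.625 gives f = 1.642578, positive; keep [-1.75, -1.625]
x = -1.6875 gives f = 0.4939, positive; keep [-1.75, -1.6875]

[-1.75, -1.6875]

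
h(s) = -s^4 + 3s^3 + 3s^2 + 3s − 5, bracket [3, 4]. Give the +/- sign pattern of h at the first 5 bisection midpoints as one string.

midpoint 3.5: h = 20.8125 > 0 → [3.5, 4]
midpoint 3.75: h = 8.886719 > 0 → [3.75, 4]
midpoint 3.875: h = 0.759521 > 0 → [3.875, 4]
midpoint 3.9375: h = -3.907 < 0 → [3.875, 3.9375]
midpoint 3.90625: h = -1.5216 < 0 → [3.875, 3.90625]

+++--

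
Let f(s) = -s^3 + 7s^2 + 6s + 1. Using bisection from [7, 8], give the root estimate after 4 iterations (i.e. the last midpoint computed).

7.8125

midpoint 7.5: f = 17.875 > 0 → [7.5, 8]
midpoint 7.75: f = 2.453125 > 0 → [7.75, 8]
midpoint 7.875: f = -6.013672 < 0 → [7.75, 7.875]
midpoint 7.8125: f = -1.7161 < 0 → [7.75, 7.8125]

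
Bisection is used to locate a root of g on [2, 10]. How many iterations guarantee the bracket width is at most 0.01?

10

Width after n steps is 8/2^n. Need 2^n ≥ 8/0.01 = 800.
2^9 = 512 < 800 ≤ 2^10 = 1024, so n = 10.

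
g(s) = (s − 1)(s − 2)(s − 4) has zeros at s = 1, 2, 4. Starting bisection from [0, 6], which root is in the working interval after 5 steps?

s = 3 gives g = -2, negative; keep [3, 6]
s = 4.5 gives g = 4.375, positive; keep [3, 4.5]
s = 3.75 gives g = -1.203125, negative; keep [3.75, 4.5]
s = 4.125 gives g = 0.8301, positive; keep [3.75, 4.125]
s = 3.9375 gives g = -0.3557, negative; keep [3.9375, 4.125]

4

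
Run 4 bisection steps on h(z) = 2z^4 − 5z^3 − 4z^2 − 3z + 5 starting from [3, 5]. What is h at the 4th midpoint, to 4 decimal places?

-5.2905

midpoint 4: h = 121 > 0 → [3, 4]
midpoint 3.5: h = 31.25 > 0 → [3, 3.5]
midpoint 3.25: h = 4.492188 > 0 → [3, 3.25]
midpoint 3.125: h = -5.2905 < 0 → [3.125, 3.25]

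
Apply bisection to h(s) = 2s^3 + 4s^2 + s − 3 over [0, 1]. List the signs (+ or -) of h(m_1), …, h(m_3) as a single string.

-+-

m = 0.5, h(m) = -1.25 (−); new bracket [0.5, 1]
m = 0.75, h(m) = 0.84375 (+); new bracket [0.5, 0.75]
m = 0.625, h(m) = -0.324219 (−); new bracket [0.625, 0.75]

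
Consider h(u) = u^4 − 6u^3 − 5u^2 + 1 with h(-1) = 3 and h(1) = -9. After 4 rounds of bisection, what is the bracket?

[0.375, 0.5]

midpoint 0: h = 1 > 0 → [0, 1]
midpoint 0.5: h = -0.9375 < 0 → [0, 0.5]
midpoint 0.25: h = 0.597656 > 0 → [0.25, 0.5]
midpoint 0.375: h = 0.0002 > 0 → [0.375, 0.5]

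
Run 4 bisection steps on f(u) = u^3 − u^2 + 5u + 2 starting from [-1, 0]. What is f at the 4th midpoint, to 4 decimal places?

0.3093

u = -0.5 gives f = -0.875, negative; keep [-0.5, 0]
u = -0.25 gives f = 0.671875, positive; keep [-0.5, -0.25]
u = -0.375 gives f = -0.068359, negative; keep [-0.375, -0.25]
u = -0.3125 gives f = 0.3093, positive; keep [-0.375, -0.3125]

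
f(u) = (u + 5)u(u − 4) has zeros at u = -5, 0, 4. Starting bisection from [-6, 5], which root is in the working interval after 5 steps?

u = -0.5 gives f = 10.125, positive; keep [-6, -0.5]
u = -3.25 gives f = 41.234375, positive; keep [-6, -3.25]
u = -4.625 gives f = 14.958984, positive; keep [-6, -4.625]
u = -5.3125 gives f = -15.4602, negative; keep [-5.3125, -4.625]
u = -4.96875 gives f = 1.3926, positive; keep [-5.3125, -4.96875]

-5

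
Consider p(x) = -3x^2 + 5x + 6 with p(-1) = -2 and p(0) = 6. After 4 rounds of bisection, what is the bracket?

m = -0.5, p(m) = 2.75 (+); new bracket [-1, -0.5]
m = -0.75, p(m) = 0.5625 (+); new bracket [-1, -0.75]
m = -0.875, p(m) = -0.671875 (−); new bracket [-0.875, -0.75]
m = -0.8125, p(m) = -0.043 (−); new bracket [-0.8125, -0.75]

[-0.8125, -0.75]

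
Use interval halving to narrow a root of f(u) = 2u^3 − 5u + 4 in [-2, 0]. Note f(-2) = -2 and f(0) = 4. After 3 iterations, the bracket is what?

u = -1 gives f = 7, positive; keep [-2, -1]
u = -1.5 gives f = 4.75, positive; keep [-2, -1.5]
u = -1.75 gives f = 2.03125, positive; keep [-2, -1.75]

[-2, -1.75]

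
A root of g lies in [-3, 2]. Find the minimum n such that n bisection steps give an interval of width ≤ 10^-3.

13

Width after n steps is 5/2^n. Need 2^n ≥ 5/10^-3 = 5000.
2^12 = 4096 < 5000 ≤ 2^13 = 8192, so n = 13.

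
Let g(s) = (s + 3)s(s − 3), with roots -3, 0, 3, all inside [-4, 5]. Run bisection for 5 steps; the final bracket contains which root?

3

s = 0.5 gives g = -4.375, negative; keep [0.5, 5]
s = 2.75 gives g = -3.953125, negative; keep [2.75, 5]
s = 3.875 gives g = 23.310547, positive; keep [2.75, 3.875]
s = 3.3125 gives g = 6.5344, positive; keep [2.75, 3.3125]
s = 3.03125 gives g = 0.5713, positive; keep [2.75, 3.03125]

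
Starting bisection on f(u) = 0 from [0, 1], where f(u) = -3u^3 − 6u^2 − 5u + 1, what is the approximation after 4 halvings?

midpoint 0.5: f = -3.375 < 0 → [0, 0.5]
midpoint 0.25: f = -0.671875 < 0 → [0, 0.25]
midpoint 0.125: f = 0.275391 > 0 → [0.125, 0.25]
midpoint 0.1875: f = -0.1682 < 0 → [0.125, 0.1875]

0.1875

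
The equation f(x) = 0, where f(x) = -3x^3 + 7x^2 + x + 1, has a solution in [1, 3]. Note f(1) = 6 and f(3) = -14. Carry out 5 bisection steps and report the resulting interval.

midpoint 2: f = 7 > 0 → [2, 3]
midpoint 2.5: f = 0.375 > 0 → [2.5, 3]
midpoint 2.75: f = -5.703125 < 0 → [2.5, 2.75]
midpoint 2.625: f = -2.4043 < 0 → [2.5, 2.625]
midpoint 2.5625: f = -0.9519 < 0 → [2.5, 2.5625]

[2.5, 2.5625]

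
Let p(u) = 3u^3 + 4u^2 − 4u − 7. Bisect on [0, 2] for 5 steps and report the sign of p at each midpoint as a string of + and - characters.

-++--

midpoint 1: p = -4 < 0 → [1, 2]
midpoint 1.5: p = 6.125 > 0 → [1, 1.5]
midpoint 1.25: p = 0.109375 > 0 → [1, 1.25]
midpoint 1.125: p = -2.166 < 0 → [1.125, 1.25]
midpoint 1.1875: p = -1.0857 < 0 → [1.1875, 1.25]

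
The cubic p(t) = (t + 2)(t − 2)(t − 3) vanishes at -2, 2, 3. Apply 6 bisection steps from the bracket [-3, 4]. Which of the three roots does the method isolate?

-2

t = 0.5 gives p = 9.375, positive; keep [-3, 0.5]
t = -1.25 gives p = 10.359375, positive; keep [-3, -1.25]
t = -2.125 gives p = -2.642578, negative; keep [-2.125, -1.25]
t = -1.6875 gives p = 5.4016, positive; keep [-2.125, -1.6875]
t = -1.90625 gives p = 1.7967, positive; keep [-2.125, -1.90625]
t = -2.015625 gives p = -0.3147, negative; keep [-2.015625, -1.90625]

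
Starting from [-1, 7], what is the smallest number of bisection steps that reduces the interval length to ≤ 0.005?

11

Width after n steps is 8/2^n. Need 2^n ≥ 8/0.005 = 1600.
2^10 = 1024 < 1600 ≤ 2^11 = 2048, so n = 11.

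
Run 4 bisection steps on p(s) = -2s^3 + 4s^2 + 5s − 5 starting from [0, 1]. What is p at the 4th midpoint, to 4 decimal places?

p(0.5) = -1.75 < 0, so the root lies in [0.5, 1]
p(0.75) = 0.15625 > 0, so the root lies in [0.5, 0.75]
p(0.625) = -0.800781 < 0, so the root lies in [0.625, 0.75]
p(0.6875) = -0.3218 < 0, so the root lies in [0.6875, 0.75]

-0.3218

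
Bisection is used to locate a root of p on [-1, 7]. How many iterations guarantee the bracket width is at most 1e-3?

13

Width after n steps is 8/2^n. Need 2^n ≥ 8/1e-3 = 8000.
2^12 = 4096 < 8000 ≤ 2^13 = 8192, so n = 13.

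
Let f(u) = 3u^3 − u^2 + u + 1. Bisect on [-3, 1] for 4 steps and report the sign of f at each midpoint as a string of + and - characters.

-+-+

u = -1 gives f = -4, negative; keep [-1, 1]
u = 0 gives f = 1, positive; keep [-1, 0]
u = -0.5 gives f = -0.125, negative; keep [-0.5, 0]
u = -0.25 gives f = 0.6406, positive; keep [-0.5, -0.25]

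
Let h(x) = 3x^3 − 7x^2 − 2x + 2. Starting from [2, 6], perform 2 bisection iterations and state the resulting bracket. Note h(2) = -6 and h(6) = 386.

x = 4 gives h = 74, positive; keep [2, 4]
x = 3 gives h = 14, positive; keep [2, 3]

[2, 3]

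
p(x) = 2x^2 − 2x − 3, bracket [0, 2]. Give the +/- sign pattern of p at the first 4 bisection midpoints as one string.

x = 1 gives p = -3, negative; keep [1, 2]
x = 1.5 gives p = -1.5, negative; keep [1.5, 2]
x = 1.75 gives p = -0.375, negative; keep [1.75, 2]
x = 1.875 gives p = 0.2812, positive; keep [1.75, 1.875]

---+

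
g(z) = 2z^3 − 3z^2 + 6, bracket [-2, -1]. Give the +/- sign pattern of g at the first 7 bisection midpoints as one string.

---+-+-

z = -1.5 gives g = -7.5, negative; keep [-1.5, -1]
z = -1.25 gives g = -2.59375, negative; keep [-1.25, -1]
z = -1.125 gives g = -0.644531, negative; keep [-1.125, -1]
z = -1.0625 gives g = 0.2144, positive; keep [-1.125, -1.0625]
z = -1.09375 gives g = -0.2057, negative; keep [-1.09375, -1.0625]
z = -1.078125 gives g = 0.0066, positive; keep [-1.09375, -1.078125]
z = -1.0859375 gives g = -0.099, negative; keep [-1.0859375, -1.078125]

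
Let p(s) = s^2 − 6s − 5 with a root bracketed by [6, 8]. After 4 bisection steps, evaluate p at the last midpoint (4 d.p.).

p(7) = 2 > 0, so the root lies in [6, 7]
p(6.5) = -1.75 < 0, so the root lies in [6.5, 7]
p(6.75) = 0.0625 > 0, so the root lies in [6.5, 6.75]
p(6.625) = -0.8594 < 0, so the root lies in [6.625, 6.75]

-0.8594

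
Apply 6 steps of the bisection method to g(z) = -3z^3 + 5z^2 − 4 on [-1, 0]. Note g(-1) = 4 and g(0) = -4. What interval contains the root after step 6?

z = -0.5 gives g = -2.375, negative; keep [-1, -0.5]
z = -0.75 gives g = 0.078125, positive; keep [-0.75, -0.5]
z = -0.625 gives g = -1.314453, negative; keep [-0.75, -0.625]
z = -0.6875 gives g = -0.6619, negative; keep [-0.75, -0.6875]
z = -0.71875 gives g = -0.3031, negative; keep [-0.75, -0.71875]
z = -0.734375 gives g = -0.1153, negative; keep [-0.75, -0.734375]

[-0.75, -0.734375]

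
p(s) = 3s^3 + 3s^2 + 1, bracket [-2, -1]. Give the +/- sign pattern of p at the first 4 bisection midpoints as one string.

p(-1.5) = -2.375 < 0, so the root lies in [-1.5, -1]
p(-1.25) = -0.171875 < 0, so the root lies in [-1.25, -1]
p(-1.125) = 0.525391 > 0, so the root lies in [-1.25, -1.125]
p(-1.1875) = 0.2068 > 0, so the root lies in [-1.25, -1.1875]

--++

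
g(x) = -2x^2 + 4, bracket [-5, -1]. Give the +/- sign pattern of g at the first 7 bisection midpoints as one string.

m = -3, g(m) = -14 (−); new bracket [-3, -1]
m = -2, g(m) = -4 (−); new bracket [-2, -1]
m = -1.5, g(m) = -0.5 (−); new bracket [-1.5, -1]
m = -1.25, g(m) = 0.875 (+); new bracket [-1.5, -1.25]
m = -1.375, g(m) = 0.2188 (+); new bracket [-1.5, -1.375]
m = -1.4375, g(m) = -0.1328 (−); new bracket [-1.4375, -1.375]
m = -1.40625, g(m) = 0.0449 (+); new bracket [-1.4375, -1.40625]

---++-+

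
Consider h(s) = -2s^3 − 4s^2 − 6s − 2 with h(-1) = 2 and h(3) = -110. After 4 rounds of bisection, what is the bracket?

midpoint 1: h = -14 < 0 → [-1, 1]
midpoint 0: h = -2 < 0 → [-1, 0]
midpoint -0.5: h = 0.25 > 0 → [-0.5, 0]
midpoint -0.25: h = -0.7188 < 0 → [-0.5, -0.25]

[-0.5, -0.25]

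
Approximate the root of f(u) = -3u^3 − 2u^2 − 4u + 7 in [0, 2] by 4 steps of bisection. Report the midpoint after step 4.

0.875

m = 1, f(m) = -2 (−); new bracket [0, 1]
m = 0.5, f(m) = 4.125 (+); new bracket [0.5, 1]
m = 0.75, f(m) = 1.609375 (+); new bracket [0.75, 1]
m = 0.875, f(m) = -0.041 (−); new bracket [0.75, 0.875]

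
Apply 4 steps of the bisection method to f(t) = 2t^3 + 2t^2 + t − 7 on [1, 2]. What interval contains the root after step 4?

[1.125, 1.1875]

f(1.5) = 5.75 > 0, so the root lies in [1, 1.5]
f(1.25) = 1.28125 > 0, so the root lies in [1, 1.25]
f(1.125) = -0.496094 < 0, so the root lies in [1.125, 1.25]
f(1.1875) = 0.3569 > 0, so the root lies in [1.125, 1.1875]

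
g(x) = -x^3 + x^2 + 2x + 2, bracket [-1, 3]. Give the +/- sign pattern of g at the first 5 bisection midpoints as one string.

m = 1, g(m) = 4 (+); new bracket [1, 3]
m = 2, g(m) = 2 (+); new bracket [2, 3]
m = 2.5, g(m) = -2.375 (−); new bracket [2, 2.5]
m = 2.25, g(m) = 0.1719 (+); new bracket [2.25, 2.5]
m = 2.375, g(m) = -1.0059 (−); new bracket [2.25, 2.375]

++-+-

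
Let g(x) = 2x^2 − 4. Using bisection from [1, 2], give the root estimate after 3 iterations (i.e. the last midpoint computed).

1.375

g(1.5) = 0.5 > 0, so the root lies in [1, 1.5]
g(1.25) = -0.875 < 0, so the root lies in [1.25, 1.5]
g(1.375) = -0.21875 < 0, so the root lies in [1.375, 1.5]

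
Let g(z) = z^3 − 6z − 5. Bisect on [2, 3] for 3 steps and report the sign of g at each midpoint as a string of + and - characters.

midpoint 2.5: g = -4.375 < 0 → [2.5, 3]
midpoint 2.75: g = -0.703125 < 0 → [2.75, 3]
midpoint 2.875: g = 1.513672 > 0 → [2.75, 2.875]

--+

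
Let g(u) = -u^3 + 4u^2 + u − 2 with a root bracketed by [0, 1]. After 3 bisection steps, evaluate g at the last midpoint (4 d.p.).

-0.0566

midpoint 0.5: g = -0.625 < 0 → [0.5, 1]
midpoint 0.75: g = 0.578125 > 0 → [0.5, 0.75]
midpoint 0.625: g = -0.056641 < 0 → [0.625, 0.75]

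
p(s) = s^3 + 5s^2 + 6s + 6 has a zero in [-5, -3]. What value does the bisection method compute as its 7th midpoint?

-3.859375

m = -4, p(m) = -2 (−); new bracket [-4, -3]
m = -3.5, p(m) = 3.375 (+); new bracket [-4, -3.5]
m = -3.75, p(m) = 1.078125 (+); new bracket [-4, -3.75]
m = -3.875, p(m) = -0.3574 (−); new bracket [-3.875, -3.75]
m = -3.8125, p(m) = 0.3855 (+); new bracket [-3.875, -3.8125]
m = -3.84375, p(m) = 0.0204 (+); new bracket [-3.875, -3.84375]
m = -3.859375, p(m) = -0.1669 (−); new bracket [-3.859375, -3.84375]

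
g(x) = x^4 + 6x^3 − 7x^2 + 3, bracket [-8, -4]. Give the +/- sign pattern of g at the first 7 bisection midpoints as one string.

-+-----

midpoint -6: g = -249 < 0 → [-8, -6]
midpoint -7: g = 3 > 0 → [-7, -6]
midpoint -6.5: g = -155.4375 < 0 → [-7, -6.5]
midpoint -6.75: g = -85.2773 < 0 → [-7, -6.75]
midpoint -6.875: g = -43.5271 < 0 → [-7, -6.875]
midpoint -6.9375: g = -20.8764 < 0 → [-7, -6.9375]
midpoint -6.96875: g = -9.0934 < 0 → [-7, -6.96875]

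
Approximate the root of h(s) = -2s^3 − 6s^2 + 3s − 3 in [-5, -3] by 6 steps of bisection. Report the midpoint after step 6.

h(-4) = 17 > 0, so the root lies in [-4, -3]
h(-3.5) = -1.25 < 0, so the root lies in [-4, -3.5]
h(-3.75) = 6.84375 > 0, so the root lies in [-3.75, -3.5]
h(-3.625) = 2.5508 > 0, so the root lies in [-3.625, -3.5]
h(-3.5625) = 0.5903 > 0, so the root lies in [-3.5625, -3.5]
h(-3.53125) = -0.3447 < 0, so the root lies in [-3.5625, -3.53125]

-3.53125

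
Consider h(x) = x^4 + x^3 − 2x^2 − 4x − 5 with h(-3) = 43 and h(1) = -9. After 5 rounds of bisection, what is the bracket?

[-1.875, -1.75]

x = -1 gives h = -3, negative; keep [-3, -1]
x = -2 gives h = 3, positive; keep [-2, -1]
x = -1.5 gives h = -1.8125, negative; keep [-2, -1.5]
x = -1.75 gives h = -0.1055, negative; keep [-2, -1.75]
x = -1.875 gives h = 1.2366, positive; keep [-1.875, -1.75]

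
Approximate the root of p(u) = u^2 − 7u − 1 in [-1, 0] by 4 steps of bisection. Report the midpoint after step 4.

midpoint -0.5: p = 2.75 > 0 → [-0.5, 0]
midpoint -0.25: p = 0.8125 > 0 → [-0.25, 0]
midpoint -0.125: p = -0.109375 < 0 → [-0.25, -0.125]
midpoint -0.1875: p = 0.3477 > 0 → [-0.1875, -0.125]

-0.1875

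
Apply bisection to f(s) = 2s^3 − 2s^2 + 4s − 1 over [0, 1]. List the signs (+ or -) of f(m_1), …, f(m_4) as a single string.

+-++

m = 0.5, f(m) = 0.75 (+); new bracket [0, 0.5]
m = 0.25, f(m) = -0.09375 (−); new bracket [0.25, 0.5]
m = 0.375, f(m) = 0.324219 (+); new bracket [0.25, 0.375]
m = 0.3125, f(m) = 0.1157 (+); new bracket [0.25, 0.3125]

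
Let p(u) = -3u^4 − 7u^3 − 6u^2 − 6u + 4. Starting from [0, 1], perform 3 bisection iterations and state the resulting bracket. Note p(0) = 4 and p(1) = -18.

[0.375, 0.5]

m = 0.5, p(m) = -1.5625 (−); new bracket [0, 0.5]
m = 0.25, p(m) = 2.003906 (+); new bracket [0.25, 0.5]
m = 0.375, p(m) = 0.477783 (+); new bracket [0.375, 0.5]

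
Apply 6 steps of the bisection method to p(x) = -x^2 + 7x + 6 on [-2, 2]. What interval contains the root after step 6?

midpoint 0: p = 6 > 0 → [-2, 0]
midpoint -1: p = -2 < 0 → [-1, 0]
midpoint -0.5: p = 2.25 > 0 → [-1, -0.5]
midpoint -0.75: p = 0.1875 > 0 → [-1, -0.75]
midpoint -0.875: p = -0.8906 < 0 → [-0.875, -0.75]
midpoint -0.8125: p = -0.3477 < 0 → [-0.8125, -0.75]

[-0.8125, -0.75]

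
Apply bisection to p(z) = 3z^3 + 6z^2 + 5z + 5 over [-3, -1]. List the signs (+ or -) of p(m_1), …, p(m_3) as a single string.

m = -2, p(m) = -5 (−); new bracket [-2, -1]
m = -1.5, p(m) = 0.875 (+); new bracket [-2, -1.5]
m = -1.75, p(m) = -1.453125 (−); new bracket [-1.75, -1.5]

-+-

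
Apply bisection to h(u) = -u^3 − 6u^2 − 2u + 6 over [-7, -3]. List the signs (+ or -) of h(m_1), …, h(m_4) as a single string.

-++-

h(-5) = -9 < 0, so the root lies in [-7, -5]
h(-6) = 18 > 0, so the root lies in [-6, -5]
h(-5.5) = 1.875 > 0, so the root lies in [-5.5, -5]
h(-5.25) = -4.1719 < 0, so the root lies in [-5.5, -5.25]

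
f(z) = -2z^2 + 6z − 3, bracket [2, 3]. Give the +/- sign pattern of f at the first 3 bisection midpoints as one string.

-+-

f(2.5) = -0.5 < 0, so the root lies in [2, 2.5]
f(2.25) = 0.375 > 0, so the root lies in [2.25, 2.5]
f(2.375) = -0.03125 < 0, so the root lies in [2.25, 2.375]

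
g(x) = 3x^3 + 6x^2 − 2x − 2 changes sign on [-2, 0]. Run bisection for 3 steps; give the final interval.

[-0.5, -0.25]

m = -1, g(m) = 3 (+); new bracket [-1, 0]
m = -0.5, g(m) = 0.125 (+); new bracket [-0.5, 0]
m = -0.25, g(m) = -1.171875 (−); new bracket [-0.5, -0.25]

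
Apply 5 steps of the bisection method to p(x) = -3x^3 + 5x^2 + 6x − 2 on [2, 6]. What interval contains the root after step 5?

[2.375, 2.5]

p(4) = -90 < 0, so the root lies in [2, 4]
p(3) = -20 < 0, so the root lies in [2, 3]
p(2.5) = -2.625 < 0, so the root lies in [2, 2.5]
p(2.25) = 2.6406 > 0, so the root lies in [2.25, 2.5]
p(2.375) = 0.2637 > 0, so the root lies in [2.375, 2.5]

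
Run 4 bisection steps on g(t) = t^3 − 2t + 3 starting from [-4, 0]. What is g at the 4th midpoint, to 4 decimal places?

m = -2, g(m) = -1 (−); new bracket [-2, 0]
m = -1, g(m) = 4 (+); new bracket [-2, -1]
m = -1.5, g(m) = 2.625 (+); new bracket [-2, -1.5]
m = -1.75, g(m) = 1.1406 (+); new bracket [-2, -1.75]

1.1406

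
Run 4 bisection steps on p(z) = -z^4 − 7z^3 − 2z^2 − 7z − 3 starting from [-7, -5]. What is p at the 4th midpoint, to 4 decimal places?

-8.7874

midpoint -6: p = 183 > 0 → [-7, -6]
midpoint -6.5: p = 95.3125 > 0 → [-7, -6.5]
midpoint -6.75: p = 30.011719 > 0 → [-7, -6.75]
midpoint -6.875: p = -8.7874 < 0 → [-6.875, -6.75]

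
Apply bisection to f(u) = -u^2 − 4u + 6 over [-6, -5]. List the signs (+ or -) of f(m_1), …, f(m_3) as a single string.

u = -5.5 gives f = -2.25, negative; keep [-5.5, -5]
u = -5.25 gives f = -0.5625, negative; keep [-5.25, -5]
u = -5.125 gives f = 0.234375, positive; keep [-5.25, -5.125]

--+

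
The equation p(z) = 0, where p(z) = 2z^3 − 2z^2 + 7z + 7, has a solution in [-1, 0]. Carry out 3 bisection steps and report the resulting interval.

p(-0.5) = 2.75 > 0, so the root lies in [-1, -0.5]
p(-0.75) = -0.21875 < 0, so the root lies in [-0.75, -0.5]
p(-0.625) = 1.355469 > 0, so the root lies in [-0.75, -0.625]

[-0.75, -0.625]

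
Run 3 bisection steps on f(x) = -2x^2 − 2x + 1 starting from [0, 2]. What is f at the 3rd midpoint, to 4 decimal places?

0.3750

midpoint 1: f = -3 < 0 → [0, 1]
midpoint 0.5: f = -0.5 < 0 → [0, 0.5]
midpoint 0.25: f = 0.375 > 0 → [0.25, 0.5]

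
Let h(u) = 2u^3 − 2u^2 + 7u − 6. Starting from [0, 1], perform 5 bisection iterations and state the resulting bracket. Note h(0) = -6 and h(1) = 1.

m = 0.5, h(m) = -2.75 (−); new bracket [0.5, 1]
m = 0.75, h(m) = -1.03125 (−); new bracket [0.75, 1]
m = 0.875, h(m) = -0.066406 (−); new bracket [0.875, 1]
m = 0.9375, h(m) = 0.4526 (+); new bracket [0.875, 0.9375]
m = 0.90625, h(m) = 0.1898 (+); new bracket [0.875, 0.90625]

[0.875, 0.90625]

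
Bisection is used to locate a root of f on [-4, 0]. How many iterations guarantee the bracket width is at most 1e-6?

22

Width after n steps is 4/2^n. Need 2^n ≥ 4/1e-6 = 4000000.
2^21 = 2097152 < 4000000 ≤ 2^22 = 4194304, so n = 22.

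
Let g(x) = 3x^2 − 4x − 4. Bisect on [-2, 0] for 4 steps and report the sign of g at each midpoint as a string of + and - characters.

+-+-

m = -1, g(m) = 3 (+); new bracket [-1, 0]
m = -0.5, g(m) = -1.25 (−); new bracket [-1, -0.5]
m = -0.75, g(m) = 0.6875 (+); new bracket [-0.75, -0.5]
m = -0.625, g(m) = -0.3281 (−); new bracket [-0.75, -0.625]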